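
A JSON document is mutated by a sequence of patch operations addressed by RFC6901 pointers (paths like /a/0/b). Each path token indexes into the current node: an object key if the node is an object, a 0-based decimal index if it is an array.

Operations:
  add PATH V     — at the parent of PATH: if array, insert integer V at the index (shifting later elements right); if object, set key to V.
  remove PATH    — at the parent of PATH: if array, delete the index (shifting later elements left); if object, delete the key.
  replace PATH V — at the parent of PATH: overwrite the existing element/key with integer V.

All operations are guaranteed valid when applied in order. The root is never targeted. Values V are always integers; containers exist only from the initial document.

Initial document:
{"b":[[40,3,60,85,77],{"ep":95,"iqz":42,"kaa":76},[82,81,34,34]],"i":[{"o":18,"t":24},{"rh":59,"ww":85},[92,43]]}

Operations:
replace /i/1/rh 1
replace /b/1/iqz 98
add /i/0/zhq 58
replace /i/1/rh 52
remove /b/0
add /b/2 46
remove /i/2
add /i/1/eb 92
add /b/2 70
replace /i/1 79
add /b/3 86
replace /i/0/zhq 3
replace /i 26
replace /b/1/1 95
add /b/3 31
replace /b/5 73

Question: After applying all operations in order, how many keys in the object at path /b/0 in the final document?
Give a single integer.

Answer: 3

Derivation:
After op 1 (replace /i/1/rh 1): {"b":[[40,3,60,85,77],{"ep":95,"iqz":42,"kaa":76},[82,81,34,34]],"i":[{"o":18,"t":24},{"rh":1,"ww":85},[92,43]]}
After op 2 (replace /b/1/iqz 98): {"b":[[40,3,60,85,77],{"ep":95,"iqz":98,"kaa":76},[82,81,34,34]],"i":[{"o":18,"t":24},{"rh":1,"ww":85},[92,43]]}
After op 3 (add /i/0/zhq 58): {"b":[[40,3,60,85,77],{"ep":95,"iqz":98,"kaa":76},[82,81,34,34]],"i":[{"o":18,"t":24,"zhq":58},{"rh":1,"ww":85},[92,43]]}
After op 4 (replace /i/1/rh 52): {"b":[[40,3,60,85,77],{"ep":95,"iqz":98,"kaa":76},[82,81,34,34]],"i":[{"o":18,"t":24,"zhq":58},{"rh":52,"ww":85},[92,43]]}
After op 5 (remove /b/0): {"b":[{"ep":95,"iqz":98,"kaa":76},[82,81,34,34]],"i":[{"o":18,"t":24,"zhq":58},{"rh":52,"ww":85},[92,43]]}
After op 6 (add /b/2 46): {"b":[{"ep":95,"iqz":98,"kaa":76},[82,81,34,34],46],"i":[{"o":18,"t":24,"zhq":58},{"rh":52,"ww":85},[92,43]]}
After op 7 (remove /i/2): {"b":[{"ep":95,"iqz":98,"kaa":76},[82,81,34,34],46],"i":[{"o":18,"t":24,"zhq":58},{"rh":52,"ww":85}]}
After op 8 (add /i/1/eb 92): {"b":[{"ep":95,"iqz":98,"kaa":76},[82,81,34,34],46],"i":[{"o":18,"t":24,"zhq":58},{"eb":92,"rh":52,"ww":85}]}
After op 9 (add /b/2 70): {"b":[{"ep":95,"iqz":98,"kaa":76},[82,81,34,34],70,46],"i":[{"o":18,"t":24,"zhq":58},{"eb":92,"rh":52,"ww":85}]}
After op 10 (replace /i/1 79): {"b":[{"ep":95,"iqz":98,"kaa":76},[82,81,34,34],70,46],"i":[{"o":18,"t":24,"zhq":58},79]}
After op 11 (add /b/3 86): {"b":[{"ep":95,"iqz":98,"kaa":76},[82,81,34,34],70,86,46],"i":[{"o":18,"t":24,"zhq":58},79]}
After op 12 (replace /i/0/zhq 3): {"b":[{"ep":95,"iqz":98,"kaa":76},[82,81,34,34],70,86,46],"i":[{"o":18,"t":24,"zhq":3},79]}
After op 13 (replace /i 26): {"b":[{"ep":95,"iqz":98,"kaa":76},[82,81,34,34],70,86,46],"i":26}
After op 14 (replace /b/1/1 95): {"b":[{"ep":95,"iqz":98,"kaa":76},[82,95,34,34],70,86,46],"i":26}
After op 15 (add /b/3 31): {"b":[{"ep":95,"iqz":98,"kaa":76},[82,95,34,34],70,31,86,46],"i":26}
After op 16 (replace /b/5 73): {"b":[{"ep":95,"iqz":98,"kaa":76},[82,95,34,34],70,31,86,73],"i":26}
Size at path /b/0: 3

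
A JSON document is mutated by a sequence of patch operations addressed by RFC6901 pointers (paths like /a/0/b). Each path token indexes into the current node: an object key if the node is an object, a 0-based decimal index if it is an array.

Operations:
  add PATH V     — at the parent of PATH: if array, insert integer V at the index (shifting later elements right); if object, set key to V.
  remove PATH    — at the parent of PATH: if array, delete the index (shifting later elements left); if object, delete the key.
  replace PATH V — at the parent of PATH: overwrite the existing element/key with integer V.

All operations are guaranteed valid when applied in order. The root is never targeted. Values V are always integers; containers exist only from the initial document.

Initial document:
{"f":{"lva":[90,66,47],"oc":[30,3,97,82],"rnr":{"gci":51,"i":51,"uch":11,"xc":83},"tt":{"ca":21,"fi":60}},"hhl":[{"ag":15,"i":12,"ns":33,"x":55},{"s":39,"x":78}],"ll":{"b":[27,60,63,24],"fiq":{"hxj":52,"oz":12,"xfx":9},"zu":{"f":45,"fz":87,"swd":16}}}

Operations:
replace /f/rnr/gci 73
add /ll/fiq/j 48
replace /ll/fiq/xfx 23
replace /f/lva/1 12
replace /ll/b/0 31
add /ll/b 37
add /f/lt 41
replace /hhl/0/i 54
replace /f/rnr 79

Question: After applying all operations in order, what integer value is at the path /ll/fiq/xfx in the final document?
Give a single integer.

Answer: 23

Derivation:
After op 1 (replace /f/rnr/gci 73): {"f":{"lva":[90,66,47],"oc":[30,3,97,82],"rnr":{"gci":73,"i":51,"uch":11,"xc":83},"tt":{"ca":21,"fi":60}},"hhl":[{"ag":15,"i":12,"ns":33,"x":55},{"s":39,"x":78}],"ll":{"b":[27,60,63,24],"fiq":{"hxj":52,"oz":12,"xfx":9},"zu":{"f":45,"fz":87,"swd":16}}}
After op 2 (add /ll/fiq/j 48): {"f":{"lva":[90,66,47],"oc":[30,3,97,82],"rnr":{"gci":73,"i":51,"uch":11,"xc":83},"tt":{"ca":21,"fi":60}},"hhl":[{"ag":15,"i":12,"ns":33,"x":55},{"s":39,"x":78}],"ll":{"b":[27,60,63,24],"fiq":{"hxj":52,"j":48,"oz":12,"xfx":9},"zu":{"f":45,"fz":87,"swd":16}}}
After op 3 (replace /ll/fiq/xfx 23): {"f":{"lva":[90,66,47],"oc":[30,3,97,82],"rnr":{"gci":73,"i":51,"uch":11,"xc":83},"tt":{"ca":21,"fi":60}},"hhl":[{"ag":15,"i":12,"ns":33,"x":55},{"s":39,"x":78}],"ll":{"b":[27,60,63,24],"fiq":{"hxj":52,"j":48,"oz":12,"xfx":23},"zu":{"f":45,"fz":87,"swd":16}}}
After op 4 (replace /f/lva/1 12): {"f":{"lva":[90,12,47],"oc":[30,3,97,82],"rnr":{"gci":73,"i":51,"uch":11,"xc":83},"tt":{"ca":21,"fi":60}},"hhl":[{"ag":15,"i":12,"ns":33,"x":55},{"s":39,"x":78}],"ll":{"b":[27,60,63,24],"fiq":{"hxj":52,"j":48,"oz":12,"xfx":23},"zu":{"f":45,"fz":87,"swd":16}}}
After op 5 (replace /ll/b/0 31): {"f":{"lva":[90,12,47],"oc":[30,3,97,82],"rnr":{"gci":73,"i":51,"uch":11,"xc":83},"tt":{"ca":21,"fi":60}},"hhl":[{"ag":15,"i":12,"ns":33,"x":55},{"s":39,"x":78}],"ll":{"b":[31,60,63,24],"fiq":{"hxj":52,"j":48,"oz":12,"xfx":23},"zu":{"f":45,"fz":87,"swd":16}}}
After op 6 (add /ll/b 37): {"f":{"lva":[90,12,47],"oc":[30,3,97,82],"rnr":{"gci":73,"i":51,"uch":11,"xc":83},"tt":{"ca":21,"fi":60}},"hhl":[{"ag":15,"i":12,"ns":33,"x":55},{"s":39,"x":78}],"ll":{"b":37,"fiq":{"hxj":52,"j":48,"oz":12,"xfx":23},"zu":{"f":45,"fz":87,"swd":16}}}
After op 7 (add /f/lt 41): {"f":{"lt":41,"lva":[90,12,47],"oc":[30,3,97,82],"rnr":{"gci":73,"i":51,"uch":11,"xc":83},"tt":{"ca":21,"fi":60}},"hhl":[{"ag":15,"i":12,"ns":33,"x":55},{"s":39,"x":78}],"ll":{"b":37,"fiq":{"hxj":52,"j":48,"oz":12,"xfx":23},"zu":{"f":45,"fz":87,"swd":16}}}
After op 8 (replace /hhl/0/i 54): {"f":{"lt":41,"lva":[90,12,47],"oc":[30,3,97,82],"rnr":{"gci":73,"i":51,"uch":11,"xc":83},"tt":{"ca":21,"fi":60}},"hhl":[{"ag":15,"i":54,"ns":33,"x":55},{"s":39,"x":78}],"ll":{"b":37,"fiq":{"hxj":52,"j":48,"oz":12,"xfx":23},"zu":{"f":45,"fz":87,"swd":16}}}
After op 9 (replace /f/rnr 79): {"f":{"lt":41,"lva":[90,12,47],"oc":[30,3,97,82],"rnr":79,"tt":{"ca":21,"fi":60}},"hhl":[{"ag":15,"i":54,"ns":33,"x":55},{"s":39,"x":78}],"ll":{"b":37,"fiq":{"hxj":52,"j":48,"oz":12,"xfx":23},"zu":{"f":45,"fz":87,"swd":16}}}
Value at /ll/fiq/xfx: 23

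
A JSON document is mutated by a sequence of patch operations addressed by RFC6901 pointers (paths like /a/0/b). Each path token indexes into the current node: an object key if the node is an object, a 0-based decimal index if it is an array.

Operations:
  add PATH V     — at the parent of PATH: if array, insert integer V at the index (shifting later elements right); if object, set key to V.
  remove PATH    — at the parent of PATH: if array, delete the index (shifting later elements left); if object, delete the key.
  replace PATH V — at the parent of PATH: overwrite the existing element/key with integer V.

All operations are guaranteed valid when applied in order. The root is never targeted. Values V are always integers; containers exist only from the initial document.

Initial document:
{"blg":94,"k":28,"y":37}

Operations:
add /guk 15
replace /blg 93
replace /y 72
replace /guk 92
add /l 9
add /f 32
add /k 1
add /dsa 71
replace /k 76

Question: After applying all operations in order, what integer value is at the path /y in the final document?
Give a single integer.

Answer: 72

Derivation:
After op 1 (add /guk 15): {"blg":94,"guk":15,"k":28,"y":37}
After op 2 (replace /blg 93): {"blg":93,"guk":15,"k":28,"y":37}
After op 3 (replace /y 72): {"blg":93,"guk":15,"k":28,"y":72}
After op 4 (replace /guk 92): {"blg":93,"guk":92,"k":28,"y":72}
After op 5 (add /l 9): {"blg":93,"guk":92,"k":28,"l":9,"y":72}
After op 6 (add /f 32): {"blg":93,"f":32,"guk":92,"k":28,"l":9,"y":72}
After op 7 (add /k 1): {"blg":93,"f":32,"guk":92,"k":1,"l":9,"y":72}
After op 8 (add /dsa 71): {"blg":93,"dsa":71,"f":32,"guk":92,"k":1,"l":9,"y":72}
After op 9 (replace /k 76): {"blg":93,"dsa":71,"f":32,"guk":92,"k":76,"l":9,"y":72}
Value at /y: 72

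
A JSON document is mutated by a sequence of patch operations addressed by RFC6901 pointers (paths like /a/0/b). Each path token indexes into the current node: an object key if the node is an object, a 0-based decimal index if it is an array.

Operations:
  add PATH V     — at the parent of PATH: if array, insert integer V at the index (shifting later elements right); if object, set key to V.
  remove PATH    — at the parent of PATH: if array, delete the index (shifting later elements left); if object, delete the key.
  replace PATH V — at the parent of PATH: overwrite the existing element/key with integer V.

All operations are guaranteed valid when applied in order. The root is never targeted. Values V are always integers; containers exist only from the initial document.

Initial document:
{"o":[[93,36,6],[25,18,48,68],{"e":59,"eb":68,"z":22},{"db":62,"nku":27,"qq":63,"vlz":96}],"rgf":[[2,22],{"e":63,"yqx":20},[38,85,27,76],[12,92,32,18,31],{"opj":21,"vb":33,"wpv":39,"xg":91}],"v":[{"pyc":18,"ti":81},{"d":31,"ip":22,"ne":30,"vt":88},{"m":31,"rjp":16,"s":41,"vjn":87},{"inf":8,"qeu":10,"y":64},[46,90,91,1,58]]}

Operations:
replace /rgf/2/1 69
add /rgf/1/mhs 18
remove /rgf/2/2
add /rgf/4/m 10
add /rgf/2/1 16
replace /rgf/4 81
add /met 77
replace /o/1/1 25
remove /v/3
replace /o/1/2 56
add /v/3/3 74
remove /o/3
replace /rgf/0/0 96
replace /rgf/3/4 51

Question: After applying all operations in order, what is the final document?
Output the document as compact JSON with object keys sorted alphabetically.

Answer: {"met":77,"o":[[93,36,6],[25,25,56,68],{"e":59,"eb":68,"z":22}],"rgf":[[96,22],{"e":63,"mhs":18,"yqx":20},[38,16,69,76],[12,92,32,18,51],81],"v":[{"pyc":18,"ti":81},{"d":31,"ip":22,"ne":30,"vt":88},{"m":31,"rjp":16,"s":41,"vjn":87},[46,90,91,74,1,58]]}

Derivation:
After op 1 (replace /rgf/2/1 69): {"o":[[93,36,6],[25,18,48,68],{"e":59,"eb":68,"z":22},{"db":62,"nku":27,"qq":63,"vlz":96}],"rgf":[[2,22],{"e":63,"yqx":20},[38,69,27,76],[12,92,32,18,31],{"opj":21,"vb":33,"wpv":39,"xg":91}],"v":[{"pyc":18,"ti":81},{"d":31,"ip":22,"ne":30,"vt":88},{"m":31,"rjp":16,"s":41,"vjn":87},{"inf":8,"qeu":10,"y":64},[46,90,91,1,58]]}
After op 2 (add /rgf/1/mhs 18): {"o":[[93,36,6],[25,18,48,68],{"e":59,"eb":68,"z":22},{"db":62,"nku":27,"qq":63,"vlz":96}],"rgf":[[2,22],{"e":63,"mhs":18,"yqx":20},[38,69,27,76],[12,92,32,18,31],{"opj":21,"vb":33,"wpv":39,"xg":91}],"v":[{"pyc":18,"ti":81},{"d":31,"ip":22,"ne":30,"vt":88},{"m":31,"rjp":16,"s":41,"vjn":87},{"inf":8,"qeu":10,"y":64},[46,90,91,1,58]]}
After op 3 (remove /rgf/2/2): {"o":[[93,36,6],[25,18,48,68],{"e":59,"eb":68,"z":22},{"db":62,"nku":27,"qq":63,"vlz":96}],"rgf":[[2,22],{"e":63,"mhs":18,"yqx":20},[38,69,76],[12,92,32,18,31],{"opj":21,"vb":33,"wpv":39,"xg":91}],"v":[{"pyc":18,"ti":81},{"d":31,"ip":22,"ne":30,"vt":88},{"m":31,"rjp":16,"s":41,"vjn":87},{"inf":8,"qeu":10,"y":64},[46,90,91,1,58]]}
After op 4 (add /rgf/4/m 10): {"o":[[93,36,6],[25,18,48,68],{"e":59,"eb":68,"z":22},{"db":62,"nku":27,"qq":63,"vlz":96}],"rgf":[[2,22],{"e":63,"mhs":18,"yqx":20},[38,69,76],[12,92,32,18,31],{"m":10,"opj":21,"vb":33,"wpv":39,"xg":91}],"v":[{"pyc":18,"ti":81},{"d":31,"ip":22,"ne":30,"vt":88},{"m":31,"rjp":16,"s":41,"vjn":87},{"inf":8,"qeu":10,"y":64},[46,90,91,1,58]]}
After op 5 (add /rgf/2/1 16): {"o":[[93,36,6],[25,18,48,68],{"e":59,"eb":68,"z":22},{"db":62,"nku":27,"qq":63,"vlz":96}],"rgf":[[2,22],{"e":63,"mhs":18,"yqx":20},[38,16,69,76],[12,92,32,18,31],{"m":10,"opj":21,"vb":33,"wpv":39,"xg":91}],"v":[{"pyc":18,"ti":81},{"d":31,"ip":22,"ne":30,"vt":88},{"m":31,"rjp":16,"s":41,"vjn":87},{"inf":8,"qeu":10,"y":64},[46,90,91,1,58]]}
After op 6 (replace /rgf/4 81): {"o":[[93,36,6],[25,18,48,68],{"e":59,"eb":68,"z":22},{"db":62,"nku":27,"qq":63,"vlz":96}],"rgf":[[2,22],{"e":63,"mhs":18,"yqx":20},[38,16,69,76],[12,92,32,18,31],81],"v":[{"pyc":18,"ti":81},{"d":31,"ip":22,"ne":30,"vt":88},{"m":31,"rjp":16,"s":41,"vjn":87},{"inf":8,"qeu":10,"y":64},[46,90,91,1,58]]}
After op 7 (add /met 77): {"met":77,"o":[[93,36,6],[25,18,48,68],{"e":59,"eb":68,"z":22},{"db":62,"nku":27,"qq":63,"vlz":96}],"rgf":[[2,22],{"e":63,"mhs":18,"yqx":20},[38,16,69,76],[12,92,32,18,31],81],"v":[{"pyc":18,"ti":81},{"d":31,"ip":22,"ne":30,"vt":88},{"m":31,"rjp":16,"s":41,"vjn":87},{"inf":8,"qeu":10,"y":64},[46,90,91,1,58]]}
After op 8 (replace /o/1/1 25): {"met":77,"o":[[93,36,6],[25,25,48,68],{"e":59,"eb":68,"z":22},{"db":62,"nku":27,"qq":63,"vlz":96}],"rgf":[[2,22],{"e":63,"mhs":18,"yqx":20},[38,16,69,76],[12,92,32,18,31],81],"v":[{"pyc":18,"ti":81},{"d":31,"ip":22,"ne":30,"vt":88},{"m":31,"rjp":16,"s":41,"vjn":87},{"inf":8,"qeu":10,"y":64},[46,90,91,1,58]]}
After op 9 (remove /v/3): {"met":77,"o":[[93,36,6],[25,25,48,68],{"e":59,"eb":68,"z":22},{"db":62,"nku":27,"qq":63,"vlz":96}],"rgf":[[2,22],{"e":63,"mhs":18,"yqx":20},[38,16,69,76],[12,92,32,18,31],81],"v":[{"pyc":18,"ti":81},{"d":31,"ip":22,"ne":30,"vt":88},{"m":31,"rjp":16,"s":41,"vjn":87},[46,90,91,1,58]]}
After op 10 (replace /o/1/2 56): {"met":77,"o":[[93,36,6],[25,25,56,68],{"e":59,"eb":68,"z":22},{"db":62,"nku":27,"qq":63,"vlz":96}],"rgf":[[2,22],{"e":63,"mhs":18,"yqx":20},[38,16,69,76],[12,92,32,18,31],81],"v":[{"pyc":18,"ti":81},{"d":31,"ip":22,"ne":30,"vt":88},{"m":31,"rjp":16,"s":41,"vjn":87},[46,90,91,1,58]]}
After op 11 (add /v/3/3 74): {"met":77,"o":[[93,36,6],[25,25,56,68],{"e":59,"eb":68,"z":22},{"db":62,"nku":27,"qq":63,"vlz":96}],"rgf":[[2,22],{"e":63,"mhs":18,"yqx":20},[38,16,69,76],[12,92,32,18,31],81],"v":[{"pyc":18,"ti":81},{"d":31,"ip":22,"ne":30,"vt":88},{"m":31,"rjp":16,"s":41,"vjn":87},[46,90,91,74,1,58]]}
After op 12 (remove /o/3): {"met":77,"o":[[93,36,6],[25,25,56,68],{"e":59,"eb":68,"z":22}],"rgf":[[2,22],{"e":63,"mhs":18,"yqx":20},[38,16,69,76],[12,92,32,18,31],81],"v":[{"pyc":18,"ti":81},{"d":31,"ip":22,"ne":30,"vt":88},{"m":31,"rjp":16,"s":41,"vjn":87},[46,90,91,74,1,58]]}
After op 13 (replace /rgf/0/0 96): {"met":77,"o":[[93,36,6],[25,25,56,68],{"e":59,"eb":68,"z":22}],"rgf":[[96,22],{"e":63,"mhs":18,"yqx":20},[38,16,69,76],[12,92,32,18,31],81],"v":[{"pyc":18,"ti":81},{"d":31,"ip":22,"ne":30,"vt":88},{"m":31,"rjp":16,"s":41,"vjn":87},[46,90,91,74,1,58]]}
After op 14 (replace /rgf/3/4 51): {"met":77,"o":[[93,36,6],[25,25,56,68],{"e":59,"eb":68,"z":22}],"rgf":[[96,22],{"e":63,"mhs":18,"yqx":20},[38,16,69,76],[12,92,32,18,51],81],"v":[{"pyc":18,"ti":81},{"d":31,"ip":22,"ne":30,"vt":88},{"m":31,"rjp":16,"s":41,"vjn":87},[46,90,91,74,1,58]]}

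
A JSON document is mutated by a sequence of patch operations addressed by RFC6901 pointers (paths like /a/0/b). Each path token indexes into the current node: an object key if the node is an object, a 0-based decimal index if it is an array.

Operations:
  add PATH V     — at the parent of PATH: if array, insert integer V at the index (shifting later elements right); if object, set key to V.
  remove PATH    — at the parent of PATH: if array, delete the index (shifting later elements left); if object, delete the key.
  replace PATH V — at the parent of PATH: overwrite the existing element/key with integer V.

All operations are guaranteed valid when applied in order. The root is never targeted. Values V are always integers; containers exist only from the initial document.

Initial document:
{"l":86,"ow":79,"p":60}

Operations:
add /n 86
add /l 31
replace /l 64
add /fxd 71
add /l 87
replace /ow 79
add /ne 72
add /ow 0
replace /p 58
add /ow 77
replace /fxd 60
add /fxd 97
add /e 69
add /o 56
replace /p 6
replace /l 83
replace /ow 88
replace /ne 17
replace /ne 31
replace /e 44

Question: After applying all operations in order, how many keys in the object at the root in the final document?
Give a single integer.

After op 1 (add /n 86): {"l":86,"n":86,"ow":79,"p":60}
After op 2 (add /l 31): {"l":31,"n":86,"ow":79,"p":60}
After op 3 (replace /l 64): {"l":64,"n":86,"ow":79,"p":60}
After op 4 (add /fxd 71): {"fxd":71,"l":64,"n":86,"ow":79,"p":60}
After op 5 (add /l 87): {"fxd":71,"l":87,"n":86,"ow":79,"p":60}
After op 6 (replace /ow 79): {"fxd":71,"l":87,"n":86,"ow":79,"p":60}
After op 7 (add /ne 72): {"fxd":71,"l":87,"n":86,"ne":72,"ow":79,"p":60}
After op 8 (add /ow 0): {"fxd":71,"l":87,"n":86,"ne":72,"ow":0,"p":60}
After op 9 (replace /p 58): {"fxd":71,"l":87,"n":86,"ne":72,"ow":0,"p":58}
After op 10 (add /ow 77): {"fxd":71,"l":87,"n":86,"ne":72,"ow":77,"p":58}
After op 11 (replace /fxd 60): {"fxd":60,"l":87,"n":86,"ne":72,"ow":77,"p":58}
After op 12 (add /fxd 97): {"fxd":97,"l":87,"n":86,"ne":72,"ow":77,"p":58}
After op 13 (add /e 69): {"e":69,"fxd":97,"l":87,"n":86,"ne":72,"ow":77,"p":58}
After op 14 (add /o 56): {"e":69,"fxd":97,"l":87,"n":86,"ne":72,"o":56,"ow":77,"p":58}
After op 15 (replace /p 6): {"e":69,"fxd":97,"l":87,"n":86,"ne":72,"o":56,"ow":77,"p":6}
After op 16 (replace /l 83): {"e":69,"fxd":97,"l":83,"n":86,"ne":72,"o":56,"ow":77,"p":6}
After op 17 (replace /ow 88): {"e":69,"fxd":97,"l":83,"n":86,"ne":72,"o":56,"ow":88,"p":6}
After op 18 (replace /ne 17): {"e":69,"fxd":97,"l":83,"n":86,"ne":17,"o":56,"ow":88,"p":6}
After op 19 (replace /ne 31): {"e":69,"fxd":97,"l":83,"n":86,"ne":31,"o":56,"ow":88,"p":6}
After op 20 (replace /e 44): {"e":44,"fxd":97,"l":83,"n":86,"ne":31,"o":56,"ow":88,"p":6}
Size at the root: 8

Answer: 8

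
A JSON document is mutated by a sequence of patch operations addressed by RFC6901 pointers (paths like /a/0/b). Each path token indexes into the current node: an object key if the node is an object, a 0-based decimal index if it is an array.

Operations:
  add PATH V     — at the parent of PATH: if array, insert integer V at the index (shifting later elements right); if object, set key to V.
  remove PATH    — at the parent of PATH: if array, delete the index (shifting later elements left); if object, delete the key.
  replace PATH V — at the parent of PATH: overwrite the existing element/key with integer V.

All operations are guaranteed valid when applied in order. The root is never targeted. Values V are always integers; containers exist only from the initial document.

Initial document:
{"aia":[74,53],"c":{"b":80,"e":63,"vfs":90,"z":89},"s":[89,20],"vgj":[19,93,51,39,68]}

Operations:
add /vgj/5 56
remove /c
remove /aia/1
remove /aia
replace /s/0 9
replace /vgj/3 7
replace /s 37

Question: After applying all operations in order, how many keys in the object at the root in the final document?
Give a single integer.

After op 1 (add /vgj/5 56): {"aia":[74,53],"c":{"b":80,"e":63,"vfs":90,"z":89},"s":[89,20],"vgj":[19,93,51,39,68,56]}
After op 2 (remove /c): {"aia":[74,53],"s":[89,20],"vgj":[19,93,51,39,68,56]}
After op 3 (remove /aia/1): {"aia":[74],"s":[89,20],"vgj":[19,93,51,39,68,56]}
After op 4 (remove /aia): {"s":[89,20],"vgj":[19,93,51,39,68,56]}
After op 5 (replace /s/0 9): {"s":[9,20],"vgj":[19,93,51,39,68,56]}
After op 6 (replace /vgj/3 7): {"s":[9,20],"vgj":[19,93,51,7,68,56]}
After op 7 (replace /s 37): {"s":37,"vgj":[19,93,51,7,68,56]}
Size at the root: 2

Answer: 2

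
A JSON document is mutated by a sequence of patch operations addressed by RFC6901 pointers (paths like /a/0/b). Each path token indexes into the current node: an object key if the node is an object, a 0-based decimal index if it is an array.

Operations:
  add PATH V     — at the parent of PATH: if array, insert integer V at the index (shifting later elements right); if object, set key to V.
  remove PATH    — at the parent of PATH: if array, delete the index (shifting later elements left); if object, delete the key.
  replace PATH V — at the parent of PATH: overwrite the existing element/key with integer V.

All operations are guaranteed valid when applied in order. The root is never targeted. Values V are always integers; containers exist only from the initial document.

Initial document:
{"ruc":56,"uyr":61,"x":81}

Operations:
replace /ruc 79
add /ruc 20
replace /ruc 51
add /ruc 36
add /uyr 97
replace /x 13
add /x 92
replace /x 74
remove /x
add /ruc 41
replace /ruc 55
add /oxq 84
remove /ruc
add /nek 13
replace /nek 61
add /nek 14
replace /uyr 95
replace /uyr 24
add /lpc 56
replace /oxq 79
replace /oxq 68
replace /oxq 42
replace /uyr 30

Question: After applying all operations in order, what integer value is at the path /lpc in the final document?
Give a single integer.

Answer: 56

Derivation:
After op 1 (replace /ruc 79): {"ruc":79,"uyr":61,"x":81}
After op 2 (add /ruc 20): {"ruc":20,"uyr":61,"x":81}
After op 3 (replace /ruc 51): {"ruc":51,"uyr":61,"x":81}
After op 4 (add /ruc 36): {"ruc":36,"uyr":61,"x":81}
After op 5 (add /uyr 97): {"ruc":36,"uyr":97,"x":81}
After op 6 (replace /x 13): {"ruc":36,"uyr":97,"x":13}
After op 7 (add /x 92): {"ruc":36,"uyr":97,"x":92}
After op 8 (replace /x 74): {"ruc":36,"uyr":97,"x":74}
After op 9 (remove /x): {"ruc":36,"uyr":97}
After op 10 (add /ruc 41): {"ruc":41,"uyr":97}
After op 11 (replace /ruc 55): {"ruc":55,"uyr":97}
After op 12 (add /oxq 84): {"oxq":84,"ruc":55,"uyr":97}
After op 13 (remove /ruc): {"oxq":84,"uyr":97}
After op 14 (add /nek 13): {"nek":13,"oxq":84,"uyr":97}
After op 15 (replace /nek 61): {"nek":61,"oxq":84,"uyr":97}
After op 16 (add /nek 14): {"nek":14,"oxq":84,"uyr":97}
After op 17 (replace /uyr 95): {"nek":14,"oxq":84,"uyr":95}
After op 18 (replace /uyr 24): {"nek":14,"oxq":84,"uyr":24}
After op 19 (add /lpc 56): {"lpc":56,"nek":14,"oxq":84,"uyr":24}
After op 20 (replace /oxq 79): {"lpc":56,"nek":14,"oxq":79,"uyr":24}
After op 21 (replace /oxq 68): {"lpc":56,"nek":14,"oxq":68,"uyr":24}
After op 22 (replace /oxq 42): {"lpc":56,"nek":14,"oxq":42,"uyr":24}
After op 23 (replace /uyr 30): {"lpc":56,"nek":14,"oxq":42,"uyr":30}
Value at /lpc: 56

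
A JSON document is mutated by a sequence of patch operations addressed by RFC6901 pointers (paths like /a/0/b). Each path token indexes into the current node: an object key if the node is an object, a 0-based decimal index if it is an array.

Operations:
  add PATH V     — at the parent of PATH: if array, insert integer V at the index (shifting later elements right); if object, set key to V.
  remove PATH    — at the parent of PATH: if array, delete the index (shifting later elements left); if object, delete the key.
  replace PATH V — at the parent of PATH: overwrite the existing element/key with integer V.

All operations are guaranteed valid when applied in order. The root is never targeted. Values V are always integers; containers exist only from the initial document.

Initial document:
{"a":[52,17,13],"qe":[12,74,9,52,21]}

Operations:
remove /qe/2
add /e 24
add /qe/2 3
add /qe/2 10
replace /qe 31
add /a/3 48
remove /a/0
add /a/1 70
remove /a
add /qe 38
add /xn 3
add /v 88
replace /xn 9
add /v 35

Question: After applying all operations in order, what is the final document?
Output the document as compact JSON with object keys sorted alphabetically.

After op 1 (remove /qe/2): {"a":[52,17,13],"qe":[12,74,52,21]}
After op 2 (add /e 24): {"a":[52,17,13],"e":24,"qe":[12,74,52,21]}
After op 3 (add /qe/2 3): {"a":[52,17,13],"e":24,"qe":[12,74,3,52,21]}
After op 4 (add /qe/2 10): {"a":[52,17,13],"e":24,"qe":[12,74,10,3,52,21]}
After op 5 (replace /qe 31): {"a":[52,17,13],"e":24,"qe":31}
After op 6 (add /a/3 48): {"a":[52,17,13,48],"e":24,"qe":31}
After op 7 (remove /a/0): {"a":[17,13,48],"e":24,"qe":31}
After op 8 (add /a/1 70): {"a":[17,70,13,48],"e":24,"qe":31}
After op 9 (remove /a): {"e":24,"qe":31}
After op 10 (add /qe 38): {"e":24,"qe":38}
After op 11 (add /xn 3): {"e":24,"qe":38,"xn":3}
After op 12 (add /v 88): {"e":24,"qe":38,"v":88,"xn":3}
After op 13 (replace /xn 9): {"e":24,"qe":38,"v":88,"xn":9}
After op 14 (add /v 35): {"e":24,"qe":38,"v":35,"xn":9}

Answer: {"e":24,"qe":38,"v":35,"xn":9}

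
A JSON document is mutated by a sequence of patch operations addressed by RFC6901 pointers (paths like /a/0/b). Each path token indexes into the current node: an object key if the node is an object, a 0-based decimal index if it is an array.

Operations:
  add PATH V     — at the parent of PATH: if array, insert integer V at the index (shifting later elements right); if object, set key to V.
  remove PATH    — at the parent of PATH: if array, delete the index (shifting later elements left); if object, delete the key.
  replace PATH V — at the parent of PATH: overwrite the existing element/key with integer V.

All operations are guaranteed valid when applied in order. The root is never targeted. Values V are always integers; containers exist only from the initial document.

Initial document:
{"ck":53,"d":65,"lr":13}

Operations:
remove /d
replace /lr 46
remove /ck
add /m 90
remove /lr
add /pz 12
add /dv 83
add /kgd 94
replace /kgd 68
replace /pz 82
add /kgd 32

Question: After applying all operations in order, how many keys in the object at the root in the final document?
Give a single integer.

After op 1 (remove /d): {"ck":53,"lr":13}
After op 2 (replace /lr 46): {"ck":53,"lr":46}
After op 3 (remove /ck): {"lr":46}
After op 4 (add /m 90): {"lr":46,"m":90}
After op 5 (remove /lr): {"m":90}
After op 6 (add /pz 12): {"m":90,"pz":12}
After op 7 (add /dv 83): {"dv":83,"m":90,"pz":12}
After op 8 (add /kgd 94): {"dv":83,"kgd":94,"m":90,"pz":12}
After op 9 (replace /kgd 68): {"dv":83,"kgd":68,"m":90,"pz":12}
After op 10 (replace /pz 82): {"dv":83,"kgd":68,"m":90,"pz":82}
After op 11 (add /kgd 32): {"dv":83,"kgd":32,"m":90,"pz":82}
Size at the root: 4

Answer: 4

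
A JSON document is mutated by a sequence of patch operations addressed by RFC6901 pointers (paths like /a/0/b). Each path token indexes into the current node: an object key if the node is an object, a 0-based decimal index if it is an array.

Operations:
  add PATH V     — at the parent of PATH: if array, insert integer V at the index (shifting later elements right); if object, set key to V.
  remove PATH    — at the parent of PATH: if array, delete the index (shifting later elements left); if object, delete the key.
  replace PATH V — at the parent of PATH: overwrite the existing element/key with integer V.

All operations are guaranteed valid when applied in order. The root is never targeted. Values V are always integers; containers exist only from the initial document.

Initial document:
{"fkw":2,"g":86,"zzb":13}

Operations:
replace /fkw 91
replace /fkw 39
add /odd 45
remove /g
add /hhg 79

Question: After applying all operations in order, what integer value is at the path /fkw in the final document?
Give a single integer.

Answer: 39

Derivation:
After op 1 (replace /fkw 91): {"fkw":91,"g":86,"zzb":13}
After op 2 (replace /fkw 39): {"fkw":39,"g":86,"zzb":13}
After op 3 (add /odd 45): {"fkw":39,"g":86,"odd":45,"zzb":13}
After op 4 (remove /g): {"fkw":39,"odd":45,"zzb":13}
After op 5 (add /hhg 79): {"fkw":39,"hhg":79,"odd":45,"zzb":13}
Value at /fkw: 39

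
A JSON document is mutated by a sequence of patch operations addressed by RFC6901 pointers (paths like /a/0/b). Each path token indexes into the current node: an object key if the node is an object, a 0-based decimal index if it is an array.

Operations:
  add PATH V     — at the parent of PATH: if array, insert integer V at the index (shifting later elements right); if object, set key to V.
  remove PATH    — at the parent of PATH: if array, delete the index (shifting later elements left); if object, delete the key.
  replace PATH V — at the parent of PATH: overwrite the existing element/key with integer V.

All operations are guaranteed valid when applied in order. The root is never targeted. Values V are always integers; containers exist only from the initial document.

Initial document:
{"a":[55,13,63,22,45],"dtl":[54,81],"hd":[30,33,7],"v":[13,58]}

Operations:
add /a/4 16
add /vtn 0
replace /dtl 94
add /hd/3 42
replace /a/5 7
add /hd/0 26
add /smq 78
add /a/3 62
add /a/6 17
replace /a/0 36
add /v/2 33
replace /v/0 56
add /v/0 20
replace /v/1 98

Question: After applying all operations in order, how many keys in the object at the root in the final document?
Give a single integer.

After op 1 (add /a/4 16): {"a":[55,13,63,22,16,45],"dtl":[54,81],"hd":[30,33,7],"v":[13,58]}
After op 2 (add /vtn 0): {"a":[55,13,63,22,16,45],"dtl":[54,81],"hd":[30,33,7],"v":[13,58],"vtn":0}
After op 3 (replace /dtl 94): {"a":[55,13,63,22,16,45],"dtl":94,"hd":[30,33,7],"v":[13,58],"vtn":0}
After op 4 (add /hd/3 42): {"a":[55,13,63,22,16,45],"dtl":94,"hd":[30,33,7,42],"v":[13,58],"vtn":0}
After op 5 (replace /a/5 7): {"a":[55,13,63,22,16,7],"dtl":94,"hd":[30,33,7,42],"v":[13,58],"vtn":0}
After op 6 (add /hd/0 26): {"a":[55,13,63,22,16,7],"dtl":94,"hd":[26,30,33,7,42],"v":[13,58],"vtn":0}
After op 7 (add /smq 78): {"a":[55,13,63,22,16,7],"dtl":94,"hd":[26,30,33,7,42],"smq":78,"v":[13,58],"vtn":0}
After op 8 (add /a/3 62): {"a":[55,13,63,62,22,16,7],"dtl":94,"hd":[26,30,33,7,42],"smq":78,"v":[13,58],"vtn":0}
After op 9 (add /a/6 17): {"a":[55,13,63,62,22,16,17,7],"dtl":94,"hd":[26,30,33,7,42],"smq":78,"v":[13,58],"vtn":0}
After op 10 (replace /a/0 36): {"a":[36,13,63,62,22,16,17,7],"dtl":94,"hd":[26,30,33,7,42],"smq":78,"v":[13,58],"vtn":0}
After op 11 (add /v/2 33): {"a":[36,13,63,62,22,16,17,7],"dtl":94,"hd":[26,30,33,7,42],"smq":78,"v":[13,58,33],"vtn":0}
After op 12 (replace /v/0 56): {"a":[36,13,63,62,22,16,17,7],"dtl":94,"hd":[26,30,33,7,42],"smq":78,"v":[56,58,33],"vtn":0}
After op 13 (add /v/0 20): {"a":[36,13,63,62,22,16,17,7],"dtl":94,"hd":[26,30,33,7,42],"smq":78,"v":[20,56,58,33],"vtn":0}
After op 14 (replace /v/1 98): {"a":[36,13,63,62,22,16,17,7],"dtl":94,"hd":[26,30,33,7,42],"smq":78,"v":[20,98,58,33],"vtn":0}
Size at the root: 6

Answer: 6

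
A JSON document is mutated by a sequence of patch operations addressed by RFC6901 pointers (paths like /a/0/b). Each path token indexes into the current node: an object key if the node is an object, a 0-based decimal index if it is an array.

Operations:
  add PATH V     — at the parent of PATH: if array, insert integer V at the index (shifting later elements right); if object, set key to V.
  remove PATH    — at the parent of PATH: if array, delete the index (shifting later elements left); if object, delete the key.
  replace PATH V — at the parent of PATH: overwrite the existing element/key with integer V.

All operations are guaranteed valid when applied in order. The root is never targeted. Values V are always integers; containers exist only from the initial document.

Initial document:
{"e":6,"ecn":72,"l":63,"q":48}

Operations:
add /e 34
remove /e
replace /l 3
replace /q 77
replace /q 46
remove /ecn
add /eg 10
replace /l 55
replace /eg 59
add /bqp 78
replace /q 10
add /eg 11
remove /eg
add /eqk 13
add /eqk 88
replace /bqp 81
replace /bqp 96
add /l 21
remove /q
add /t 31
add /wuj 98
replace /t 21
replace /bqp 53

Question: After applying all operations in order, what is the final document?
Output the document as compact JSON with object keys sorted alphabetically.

Answer: {"bqp":53,"eqk":88,"l":21,"t":21,"wuj":98}

Derivation:
After op 1 (add /e 34): {"e":34,"ecn":72,"l":63,"q":48}
After op 2 (remove /e): {"ecn":72,"l":63,"q":48}
After op 3 (replace /l 3): {"ecn":72,"l":3,"q":48}
After op 4 (replace /q 77): {"ecn":72,"l":3,"q":77}
After op 5 (replace /q 46): {"ecn":72,"l":3,"q":46}
After op 6 (remove /ecn): {"l":3,"q":46}
After op 7 (add /eg 10): {"eg":10,"l":3,"q":46}
After op 8 (replace /l 55): {"eg":10,"l":55,"q":46}
After op 9 (replace /eg 59): {"eg":59,"l":55,"q":46}
After op 10 (add /bqp 78): {"bqp":78,"eg":59,"l":55,"q":46}
After op 11 (replace /q 10): {"bqp":78,"eg":59,"l":55,"q":10}
After op 12 (add /eg 11): {"bqp":78,"eg":11,"l":55,"q":10}
After op 13 (remove /eg): {"bqp":78,"l":55,"q":10}
After op 14 (add /eqk 13): {"bqp":78,"eqk":13,"l":55,"q":10}
After op 15 (add /eqk 88): {"bqp":78,"eqk":88,"l":55,"q":10}
After op 16 (replace /bqp 81): {"bqp":81,"eqk":88,"l":55,"q":10}
After op 17 (replace /bqp 96): {"bqp":96,"eqk":88,"l":55,"q":10}
After op 18 (add /l 21): {"bqp":96,"eqk":88,"l":21,"q":10}
After op 19 (remove /q): {"bqp":96,"eqk":88,"l":21}
After op 20 (add /t 31): {"bqp":96,"eqk":88,"l":21,"t":31}
After op 21 (add /wuj 98): {"bqp":96,"eqk":88,"l":21,"t":31,"wuj":98}
After op 22 (replace /t 21): {"bqp":96,"eqk":88,"l":21,"t":21,"wuj":98}
After op 23 (replace /bqp 53): {"bqp":53,"eqk":88,"l":21,"t":21,"wuj":98}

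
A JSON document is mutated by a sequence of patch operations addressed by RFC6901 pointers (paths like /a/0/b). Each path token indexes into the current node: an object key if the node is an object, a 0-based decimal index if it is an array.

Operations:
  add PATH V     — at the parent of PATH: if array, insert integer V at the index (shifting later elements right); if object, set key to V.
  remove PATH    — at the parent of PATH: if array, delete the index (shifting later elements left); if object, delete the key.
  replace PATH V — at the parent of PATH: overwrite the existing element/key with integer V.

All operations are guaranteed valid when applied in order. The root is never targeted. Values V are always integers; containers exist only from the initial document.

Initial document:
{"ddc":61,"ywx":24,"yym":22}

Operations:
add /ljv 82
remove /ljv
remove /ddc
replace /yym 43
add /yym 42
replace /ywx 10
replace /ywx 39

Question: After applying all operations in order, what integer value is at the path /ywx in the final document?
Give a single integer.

Answer: 39

Derivation:
After op 1 (add /ljv 82): {"ddc":61,"ljv":82,"ywx":24,"yym":22}
After op 2 (remove /ljv): {"ddc":61,"ywx":24,"yym":22}
After op 3 (remove /ddc): {"ywx":24,"yym":22}
After op 4 (replace /yym 43): {"ywx":24,"yym":43}
After op 5 (add /yym 42): {"ywx":24,"yym":42}
After op 6 (replace /ywx 10): {"ywx":10,"yym":42}
After op 7 (replace /ywx 39): {"ywx":39,"yym":42}
Value at /ywx: 39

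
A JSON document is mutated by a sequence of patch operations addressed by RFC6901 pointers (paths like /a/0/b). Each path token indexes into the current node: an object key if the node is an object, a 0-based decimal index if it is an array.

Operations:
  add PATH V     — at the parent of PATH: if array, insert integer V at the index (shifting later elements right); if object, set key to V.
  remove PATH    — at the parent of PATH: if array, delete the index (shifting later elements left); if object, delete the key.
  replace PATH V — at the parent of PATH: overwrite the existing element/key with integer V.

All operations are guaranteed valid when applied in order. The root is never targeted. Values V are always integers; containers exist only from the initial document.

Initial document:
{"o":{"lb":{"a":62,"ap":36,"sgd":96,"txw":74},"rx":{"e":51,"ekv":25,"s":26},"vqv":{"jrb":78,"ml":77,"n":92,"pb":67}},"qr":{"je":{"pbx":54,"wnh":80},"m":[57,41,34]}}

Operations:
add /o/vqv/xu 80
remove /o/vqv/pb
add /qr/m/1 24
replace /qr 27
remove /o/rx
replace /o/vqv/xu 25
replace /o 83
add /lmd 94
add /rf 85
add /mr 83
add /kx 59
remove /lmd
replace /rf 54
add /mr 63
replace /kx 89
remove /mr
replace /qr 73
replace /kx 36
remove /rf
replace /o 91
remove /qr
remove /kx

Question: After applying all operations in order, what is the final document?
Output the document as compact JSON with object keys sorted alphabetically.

Answer: {"o":91}

Derivation:
After op 1 (add /o/vqv/xu 80): {"o":{"lb":{"a":62,"ap":36,"sgd":96,"txw":74},"rx":{"e":51,"ekv":25,"s":26},"vqv":{"jrb":78,"ml":77,"n":92,"pb":67,"xu":80}},"qr":{"je":{"pbx":54,"wnh":80},"m":[57,41,34]}}
After op 2 (remove /o/vqv/pb): {"o":{"lb":{"a":62,"ap":36,"sgd":96,"txw":74},"rx":{"e":51,"ekv":25,"s":26},"vqv":{"jrb":78,"ml":77,"n":92,"xu":80}},"qr":{"je":{"pbx":54,"wnh":80},"m":[57,41,34]}}
After op 3 (add /qr/m/1 24): {"o":{"lb":{"a":62,"ap":36,"sgd":96,"txw":74},"rx":{"e":51,"ekv":25,"s":26},"vqv":{"jrb":78,"ml":77,"n":92,"xu":80}},"qr":{"je":{"pbx":54,"wnh":80},"m":[57,24,41,34]}}
After op 4 (replace /qr 27): {"o":{"lb":{"a":62,"ap":36,"sgd":96,"txw":74},"rx":{"e":51,"ekv":25,"s":26},"vqv":{"jrb":78,"ml":77,"n":92,"xu":80}},"qr":27}
After op 5 (remove /o/rx): {"o":{"lb":{"a":62,"ap":36,"sgd":96,"txw":74},"vqv":{"jrb":78,"ml":77,"n":92,"xu":80}},"qr":27}
After op 6 (replace /o/vqv/xu 25): {"o":{"lb":{"a":62,"ap":36,"sgd":96,"txw":74},"vqv":{"jrb":78,"ml":77,"n":92,"xu":25}},"qr":27}
After op 7 (replace /o 83): {"o":83,"qr":27}
After op 8 (add /lmd 94): {"lmd":94,"o":83,"qr":27}
After op 9 (add /rf 85): {"lmd":94,"o":83,"qr":27,"rf":85}
After op 10 (add /mr 83): {"lmd":94,"mr":83,"o":83,"qr":27,"rf":85}
After op 11 (add /kx 59): {"kx":59,"lmd":94,"mr":83,"o":83,"qr":27,"rf":85}
After op 12 (remove /lmd): {"kx":59,"mr":83,"o":83,"qr":27,"rf":85}
After op 13 (replace /rf 54): {"kx":59,"mr":83,"o":83,"qr":27,"rf":54}
After op 14 (add /mr 63): {"kx":59,"mr":63,"o":83,"qr":27,"rf":54}
After op 15 (replace /kx 89): {"kx":89,"mr":63,"o":83,"qr":27,"rf":54}
After op 16 (remove /mr): {"kx":89,"o":83,"qr":27,"rf":54}
After op 17 (replace /qr 73): {"kx":89,"o":83,"qr":73,"rf":54}
After op 18 (replace /kx 36): {"kx":36,"o":83,"qr":73,"rf":54}
After op 19 (remove /rf): {"kx":36,"o":83,"qr":73}
After op 20 (replace /o 91): {"kx":36,"o":91,"qr":73}
After op 21 (remove /qr): {"kx":36,"o":91}
After op 22 (remove /kx): {"o":91}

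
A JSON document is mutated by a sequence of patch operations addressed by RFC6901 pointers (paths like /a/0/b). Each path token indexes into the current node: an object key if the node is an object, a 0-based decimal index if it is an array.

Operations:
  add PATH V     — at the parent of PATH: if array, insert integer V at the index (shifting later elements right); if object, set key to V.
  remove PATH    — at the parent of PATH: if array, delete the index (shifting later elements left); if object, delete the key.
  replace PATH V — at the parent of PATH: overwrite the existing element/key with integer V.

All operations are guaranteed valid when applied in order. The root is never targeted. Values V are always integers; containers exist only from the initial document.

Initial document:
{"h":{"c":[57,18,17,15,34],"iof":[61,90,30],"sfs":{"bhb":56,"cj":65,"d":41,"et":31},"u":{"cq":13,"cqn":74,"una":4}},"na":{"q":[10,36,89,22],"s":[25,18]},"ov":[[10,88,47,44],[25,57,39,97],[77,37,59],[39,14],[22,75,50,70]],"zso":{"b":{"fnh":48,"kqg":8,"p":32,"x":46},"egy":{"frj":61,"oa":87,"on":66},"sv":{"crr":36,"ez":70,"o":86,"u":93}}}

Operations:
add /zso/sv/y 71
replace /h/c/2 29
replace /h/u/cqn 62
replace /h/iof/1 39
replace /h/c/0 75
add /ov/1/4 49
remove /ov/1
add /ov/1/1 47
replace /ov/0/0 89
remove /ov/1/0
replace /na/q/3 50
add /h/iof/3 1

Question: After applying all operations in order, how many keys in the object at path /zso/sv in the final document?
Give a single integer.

Answer: 5

Derivation:
After op 1 (add /zso/sv/y 71): {"h":{"c":[57,18,17,15,34],"iof":[61,90,30],"sfs":{"bhb":56,"cj":65,"d":41,"et":31},"u":{"cq":13,"cqn":74,"una":4}},"na":{"q":[10,36,89,22],"s":[25,18]},"ov":[[10,88,47,44],[25,57,39,97],[77,37,59],[39,14],[22,75,50,70]],"zso":{"b":{"fnh":48,"kqg":8,"p":32,"x":46},"egy":{"frj":61,"oa":87,"on":66},"sv":{"crr":36,"ez":70,"o":86,"u":93,"y":71}}}
After op 2 (replace /h/c/2 29): {"h":{"c":[57,18,29,15,34],"iof":[61,90,30],"sfs":{"bhb":56,"cj":65,"d":41,"et":31},"u":{"cq":13,"cqn":74,"una":4}},"na":{"q":[10,36,89,22],"s":[25,18]},"ov":[[10,88,47,44],[25,57,39,97],[77,37,59],[39,14],[22,75,50,70]],"zso":{"b":{"fnh":48,"kqg":8,"p":32,"x":46},"egy":{"frj":61,"oa":87,"on":66},"sv":{"crr":36,"ez":70,"o":86,"u":93,"y":71}}}
After op 3 (replace /h/u/cqn 62): {"h":{"c":[57,18,29,15,34],"iof":[61,90,30],"sfs":{"bhb":56,"cj":65,"d":41,"et":31},"u":{"cq":13,"cqn":62,"una":4}},"na":{"q":[10,36,89,22],"s":[25,18]},"ov":[[10,88,47,44],[25,57,39,97],[77,37,59],[39,14],[22,75,50,70]],"zso":{"b":{"fnh":48,"kqg":8,"p":32,"x":46},"egy":{"frj":61,"oa":87,"on":66},"sv":{"crr":36,"ez":70,"o":86,"u":93,"y":71}}}
After op 4 (replace /h/iof/1 39): {"h":{"c":[57,18,29,15,34],"iof":[61,39,30],"sfs":{"bhb":56,"cj":65,"d":41,"et":31},"u":{"cq":13,"cqn":62,"una":4}},"na":{"q":[10,36,89,22],"s":[25,18]},"ov":[[10,88,47,44],[25,57,39,97],[77,37,59],[39,14],[22,75,50,70]],"zso":{"b":{"fnh":48,"kqg":8,"p":32,"x":46},"egy":{"frj":61,"oa":87,"on":66},"sv":{"crr":36,"ez":70,"o":86,"u":93,"y":71}}}
After op 5 (replace /h/c/0 75): {"h":{"c":[75,18,29,15,34],"iof":[61,39,30],"sfs":{"bhb":56,"cj":65,"d":41,"et":31},"u":{"cq":13,"cqn":62,"una":4}},"na":{"q":[10,36,89,22],"s":[25,18]},"ov":[[10,88,47,44],[25,57,39,97],[77,37,59],[39,14],[22,75,50,70]],"zso":{"b":{"fnh":48,"kqg":8,"p":32,"x":46},"egy":{"frj":61,"oa":87,"on":66},"sv":{"crr":36,"ez":70,"o":86,"u":93,"y":71}}}
After op 6 (add /ov/1/4 49): {"h":{"c":[75,18,29,15,34],"iof":[61,39,30],"sfs":{"bhb":56,"cj":65,"d":41,"et":31},"u":{"cq":13,"cqn":62,"una":4}},"na":{"q":[10,36,89,22],"s":[25,18]},"ov":[[10,88,47,44],[25,57,39,97,49],[77,37,59],[39,14],[22,75,50,70]],"zso":{"b":{"fnh":48,"kqg":8,"p":32,"x":46},"egy":{"frj":61,"oa":87,"on":66},"sv":{"crr":36,"ez":70,"o":86,"u":93,"y":71}}}
After op 7 (remove /ov/1): {"h":{"c":[75,18,29,15,34],"iof":[61,39,30],"sfs":{"bhb":56,"cj":65,"d":41,"et":31},"u":{"cq":13,"cqn":62,"una":4}},"na":{"q":[10,36,89,22],"s":[25,18]},"ov":[[10,88,47,44],[77,37,59],[39,14],[22,75,50,70]],"zso":{"b":{"fnh":48,"kqg":8,"p":32,"x":46},"egy":{"frj":61,"oa":87,"on":66},"sv":{"crr":36,"ez":70,"o":86,"u":93,"y":71}}}
After op 8 (add /ov/1/1 47): {"h":{"c":[75,18,29,15,34],"iof":[61,39,30],"sfs":{"bhb":56,"cj":65,"d":41,"et":31},"u":{"cq":13,"cqn":62,"una":4}},"na":{"q":[10,36,89,22],"s":[25,18]},"ov":[[10,88,47,44],[77,47,37,59],[39,14],[22,75,50,70]],"zso":{"b":{"fnh":48,"kqg":8,"p":32,"x":46},"egy":{"frj":61,"oa":87,"on":66},"sv":{"crr":36,"ez":70,"o":86,"u":93,"y":71}}}
After op 9 (replace /ov/0/0 89): {"h":{"c":[75,18,29,15,34],"iof":[61,39,30],"sfs":{"bhb":56,"cj":65,"d":41,"et":31},"u":{"cq":13,"cqn":62,"una":4}},"na":{"q":[10,36,89,22],"s":[25,18]},"ov":[[89,88,47,44],[77,47,37,59],[39,14],[22,75,50,70]],"zso":{"b":{"fnh":48,"kqg":8,"p":32,"x":46},"egy":{"frj":61,"oa":87,"on":66},"sv":{"crr":36,"ez":70,"o":86,"u":93,"y":71}}}
After op 10 (remove /ov/1/0): {"h":{"c":[75,18,29,15,34],"iof":[61,39,30],"sfs":{"bhb":56,"cj":65,"d":41,"et":31},"u":{"cq":13,"cqn":62,"una":4}},"na":{"q":[10,36,89,22],"s":[25,18]},"ov":[[89,88,47,44],[47,37,59],[39,14],[22,75,50,70]],"zso":{"b":{"fnh":48,"kqg":8,"p":32,"x":46},"egy":{"frj":61,"oa":87,"on":66},"sv":{"crr":36,"ez":70,"o":86,"u":93,"y":71}}}
After op 11 (replace /na/q/3 50): {"h":{"c":[75,18,29,15,34],"iof":[61,39,30],"sfs":{"bhb":56,"cj":65,"d":41,"et":31},"u":{"cq":13,"cqn":62,"una":4}},"na":{"q":[10,36,89,50],"s":[25,18]},"ov":[[89,88,47,44],[47,37,59],[39,14],[22,75,50,70]],"zso":{"b":{"fnh":48,"kqg":8,"p":32,"x":46},"egy":{"frj":61,"oa":87,"on":66},"sv":{"crr":36,"ez":70,"o":86,"u":93,"y":71}}}
After op 12 (add /h/iof/3 1): {"h":{"c":[75,18,29,15,34],"iof":[61,39,30,1],"sfs":{"bhb":56,"cj":65,"d":41,"et":31},"u":{"cq":13,"cqn":62,"una":4}},"na":{"q":[10,36,89,50],"s":[25,18]},"ov":[[89,88,47,44],[47,37,59],[39,14],[22,75,50,70]],"zso":{"b":{"fnh":48,"kqg":8,"p":32,"x":46},"egy":{"frj":61,"oa":87,"on":66},"sv":{"crr":36,"ez":70,"o":86,"u":93,"y":71}}}
Size at path /zso/sv: 5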